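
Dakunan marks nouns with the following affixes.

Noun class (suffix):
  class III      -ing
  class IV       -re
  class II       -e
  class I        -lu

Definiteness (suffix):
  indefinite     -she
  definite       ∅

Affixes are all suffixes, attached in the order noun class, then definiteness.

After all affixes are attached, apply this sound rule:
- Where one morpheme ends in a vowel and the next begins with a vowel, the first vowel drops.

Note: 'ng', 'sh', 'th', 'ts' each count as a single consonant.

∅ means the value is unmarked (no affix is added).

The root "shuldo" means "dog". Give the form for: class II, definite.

Attach noun class class II -e → shuldoe.
definiteness = definite: zero marking, form stays shuldoe.
Apply vowel deletion: shuldoe → shulde.

shulde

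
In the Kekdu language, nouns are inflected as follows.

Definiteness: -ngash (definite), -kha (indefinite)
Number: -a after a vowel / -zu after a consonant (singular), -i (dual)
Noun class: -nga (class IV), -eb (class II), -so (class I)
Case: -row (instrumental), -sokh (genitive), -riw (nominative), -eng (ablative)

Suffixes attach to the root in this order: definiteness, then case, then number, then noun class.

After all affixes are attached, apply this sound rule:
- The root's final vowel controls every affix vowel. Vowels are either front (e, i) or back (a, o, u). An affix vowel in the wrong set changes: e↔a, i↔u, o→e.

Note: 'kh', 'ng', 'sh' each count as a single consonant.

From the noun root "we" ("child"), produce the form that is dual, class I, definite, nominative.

Attach definiteness definite -ngash → wengash.
Attach case nominative -riw → wengashriw.
Attach number dual -i → wengashriwi.
Attach noun class class I -so → wengashriwiso.
Apply vowel harmony: wengashriwiso → wengeshriwise.

wengeshriwise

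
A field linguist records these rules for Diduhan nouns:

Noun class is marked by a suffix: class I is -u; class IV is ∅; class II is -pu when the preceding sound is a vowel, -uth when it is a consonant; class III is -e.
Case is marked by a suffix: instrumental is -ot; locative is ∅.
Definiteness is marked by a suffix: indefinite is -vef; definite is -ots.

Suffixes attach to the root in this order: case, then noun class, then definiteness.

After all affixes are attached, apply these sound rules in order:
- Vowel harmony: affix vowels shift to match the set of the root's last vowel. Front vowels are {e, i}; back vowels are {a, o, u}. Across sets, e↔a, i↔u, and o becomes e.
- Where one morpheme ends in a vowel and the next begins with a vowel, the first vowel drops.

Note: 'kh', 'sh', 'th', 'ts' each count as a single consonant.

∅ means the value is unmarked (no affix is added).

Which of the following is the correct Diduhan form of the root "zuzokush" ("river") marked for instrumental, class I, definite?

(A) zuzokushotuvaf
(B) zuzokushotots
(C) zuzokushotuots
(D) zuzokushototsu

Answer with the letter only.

Attach case instrumental -ot → zuzokushot.
Attach noun class class I -u → zuzokushotu.
Attach definiteness definite -ots → zuzokushotuots.
Vowel harmony: no change.
Apply vowel deletion: zuzokushotuots → zuzokushotots.
So the correct form is zuzokushotots, option (B).
(C) zuzokushotuots is wrong: it fails to apply the sound rule(s).
(A) zuzokushotuvaf is wrong: it uses indefinite instead of definite for definiteness.
(D) zuzokushototsu is wrong: it has the affixes in the wrong order.

B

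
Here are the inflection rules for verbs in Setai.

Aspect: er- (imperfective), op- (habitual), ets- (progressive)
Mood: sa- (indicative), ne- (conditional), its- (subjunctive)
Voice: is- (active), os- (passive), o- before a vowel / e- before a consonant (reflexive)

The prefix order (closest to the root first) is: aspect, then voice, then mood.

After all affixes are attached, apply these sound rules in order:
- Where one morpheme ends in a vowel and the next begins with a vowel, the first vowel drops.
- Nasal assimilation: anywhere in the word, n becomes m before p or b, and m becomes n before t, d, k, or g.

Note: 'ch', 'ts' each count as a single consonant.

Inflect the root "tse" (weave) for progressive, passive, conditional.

nosetstse

Attach aspect progressive ets- → etstse.
Attach voice passive os- → osetstse.
Attach mood conditional ne- → neosetstse.
Apply vowel deletion: neosetstse → nosetstse.
Nasal assimilation: no change.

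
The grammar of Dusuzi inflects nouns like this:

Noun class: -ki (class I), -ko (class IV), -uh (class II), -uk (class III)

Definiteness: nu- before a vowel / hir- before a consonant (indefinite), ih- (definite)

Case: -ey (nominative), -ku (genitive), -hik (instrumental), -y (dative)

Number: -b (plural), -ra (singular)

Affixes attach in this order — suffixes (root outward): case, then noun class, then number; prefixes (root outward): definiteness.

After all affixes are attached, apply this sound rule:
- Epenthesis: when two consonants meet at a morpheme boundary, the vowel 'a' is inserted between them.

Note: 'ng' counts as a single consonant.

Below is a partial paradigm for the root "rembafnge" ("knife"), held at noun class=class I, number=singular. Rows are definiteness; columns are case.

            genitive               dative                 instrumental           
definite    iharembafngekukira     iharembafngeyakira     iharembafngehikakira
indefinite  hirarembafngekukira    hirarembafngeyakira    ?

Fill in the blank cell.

Attach case instrumental -hik → rembafngehik.
Attach noun class class I -ki → rembafngehikki.
Attach number singular -ra → rembafngehikkira.
Attach definiteness indefinite hir- (before consonant 'r') → hirrembafngehikkira.
Apply epenthesis: hirrembafngehikkira → hirarembafngehikakira.

hirarembafngehikakira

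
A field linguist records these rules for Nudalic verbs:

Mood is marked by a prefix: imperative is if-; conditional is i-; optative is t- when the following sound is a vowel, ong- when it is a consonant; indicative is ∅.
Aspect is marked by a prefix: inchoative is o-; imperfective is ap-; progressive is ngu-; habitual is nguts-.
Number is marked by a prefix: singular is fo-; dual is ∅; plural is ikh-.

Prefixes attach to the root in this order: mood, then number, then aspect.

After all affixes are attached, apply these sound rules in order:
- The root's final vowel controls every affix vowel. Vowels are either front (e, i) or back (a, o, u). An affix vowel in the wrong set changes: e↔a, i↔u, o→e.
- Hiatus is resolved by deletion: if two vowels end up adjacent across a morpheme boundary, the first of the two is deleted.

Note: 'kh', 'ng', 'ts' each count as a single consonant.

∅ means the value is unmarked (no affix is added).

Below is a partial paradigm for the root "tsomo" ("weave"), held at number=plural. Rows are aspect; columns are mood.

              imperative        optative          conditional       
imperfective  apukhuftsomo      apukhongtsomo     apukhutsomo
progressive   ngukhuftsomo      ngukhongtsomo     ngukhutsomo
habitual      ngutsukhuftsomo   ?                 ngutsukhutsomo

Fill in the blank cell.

Attach mood optative ong- (before consonant 'ts') → ongtsomo.
Attach number plural ikh- → ikhongtsomo.
Attach aspect habitual nguts- → ngutsikhongtsomo.
Apply vowel harmony: ngutsikhongtsomo → ngutsukhongtsomo.
Vowel deletion: no change.

ngutsukhongtsomo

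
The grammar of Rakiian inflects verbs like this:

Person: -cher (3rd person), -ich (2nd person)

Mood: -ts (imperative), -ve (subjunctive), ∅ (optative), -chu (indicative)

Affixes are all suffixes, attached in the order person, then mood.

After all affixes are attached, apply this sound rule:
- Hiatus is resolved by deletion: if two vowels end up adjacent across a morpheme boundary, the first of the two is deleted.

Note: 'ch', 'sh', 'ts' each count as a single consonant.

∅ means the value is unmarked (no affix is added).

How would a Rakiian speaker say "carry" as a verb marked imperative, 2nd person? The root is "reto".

retichts

Attach person 2nd person -ich → retoich.
Attach mood imperative -ts → retoichts.
Apply vowel deletion: retoichts → retichts.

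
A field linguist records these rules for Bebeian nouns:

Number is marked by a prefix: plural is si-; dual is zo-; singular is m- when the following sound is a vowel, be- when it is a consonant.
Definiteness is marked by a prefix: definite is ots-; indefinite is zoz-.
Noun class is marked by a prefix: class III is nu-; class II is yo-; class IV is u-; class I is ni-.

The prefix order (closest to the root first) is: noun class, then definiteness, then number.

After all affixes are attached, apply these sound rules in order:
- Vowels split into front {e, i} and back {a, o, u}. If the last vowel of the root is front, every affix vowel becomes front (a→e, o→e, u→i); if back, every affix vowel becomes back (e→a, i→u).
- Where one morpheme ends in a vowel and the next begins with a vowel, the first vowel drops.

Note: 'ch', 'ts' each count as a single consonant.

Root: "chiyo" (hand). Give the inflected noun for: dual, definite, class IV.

Attach noun class class IV u- → uchiyo.
Attach definiteness definite ots- → otsuchiyo.
Attach number dual zo- → zootsuchiyo.
Vowel harmony: no change.
Apply vowel deletion: zootsuchiyo → zotsuchiyo.

zotsuchiyo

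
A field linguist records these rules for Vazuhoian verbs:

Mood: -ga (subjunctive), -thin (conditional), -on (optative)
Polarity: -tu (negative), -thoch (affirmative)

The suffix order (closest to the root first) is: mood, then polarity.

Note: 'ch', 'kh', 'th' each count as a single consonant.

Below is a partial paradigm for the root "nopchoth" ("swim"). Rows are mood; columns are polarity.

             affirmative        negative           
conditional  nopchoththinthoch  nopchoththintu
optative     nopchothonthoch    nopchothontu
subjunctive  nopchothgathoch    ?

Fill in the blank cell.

Attach mood subjunctive -ga → nopchothga.
Attach polarity negative -tu → nopchothgatu.

nopchothgatu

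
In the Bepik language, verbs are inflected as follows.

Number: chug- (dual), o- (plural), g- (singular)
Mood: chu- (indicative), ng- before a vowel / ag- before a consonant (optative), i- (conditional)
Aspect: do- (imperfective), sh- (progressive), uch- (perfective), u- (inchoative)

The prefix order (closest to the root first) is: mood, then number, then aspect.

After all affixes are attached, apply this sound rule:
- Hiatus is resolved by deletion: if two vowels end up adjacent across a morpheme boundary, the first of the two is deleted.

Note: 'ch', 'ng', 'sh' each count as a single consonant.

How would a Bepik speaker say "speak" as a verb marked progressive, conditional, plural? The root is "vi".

Attach mood conditional i- → ivi.
Attach number plural o- → oivi.
Attach aspect progressive sh- → shoivi.
Apply vowel deletion: shoivi → shivi.

shivi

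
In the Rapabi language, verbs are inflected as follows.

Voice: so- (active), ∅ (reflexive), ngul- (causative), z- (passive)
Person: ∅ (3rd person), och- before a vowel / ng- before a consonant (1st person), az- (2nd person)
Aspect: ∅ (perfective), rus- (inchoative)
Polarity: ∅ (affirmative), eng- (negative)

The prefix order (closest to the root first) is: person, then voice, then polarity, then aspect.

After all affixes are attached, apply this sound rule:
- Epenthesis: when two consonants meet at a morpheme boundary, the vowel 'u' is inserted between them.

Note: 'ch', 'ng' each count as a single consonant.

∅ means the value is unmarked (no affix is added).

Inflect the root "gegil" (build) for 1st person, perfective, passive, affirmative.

Attach person 1st person ng- (before consonant 'g') → nggegil.
Attach voice passive z- → znggegil.
polarity = affirmative: zero marking, form stays znggegil.
aspect = perfective: zero marking, form stays znggegil.
Apply epenthesis: znggegil → zungugegil.

zungugegil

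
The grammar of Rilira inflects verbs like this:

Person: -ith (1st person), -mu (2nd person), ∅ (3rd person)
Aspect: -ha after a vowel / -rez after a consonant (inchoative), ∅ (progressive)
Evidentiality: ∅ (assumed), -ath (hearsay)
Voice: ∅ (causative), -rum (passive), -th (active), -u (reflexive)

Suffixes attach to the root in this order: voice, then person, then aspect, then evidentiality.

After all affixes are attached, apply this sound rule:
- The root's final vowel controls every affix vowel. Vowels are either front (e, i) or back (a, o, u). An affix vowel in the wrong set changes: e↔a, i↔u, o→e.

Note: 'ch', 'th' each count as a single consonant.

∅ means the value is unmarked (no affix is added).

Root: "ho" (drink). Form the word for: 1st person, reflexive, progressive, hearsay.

Attach voice reflexive -u → hou.
Attach person 1st person -ith → houith.
aspect = progressive: zero marking, form stays houith.
Attach evidentiality hearsay -ath → houithath.
Apply vowel harmony: houithath → houuthath.

houuthath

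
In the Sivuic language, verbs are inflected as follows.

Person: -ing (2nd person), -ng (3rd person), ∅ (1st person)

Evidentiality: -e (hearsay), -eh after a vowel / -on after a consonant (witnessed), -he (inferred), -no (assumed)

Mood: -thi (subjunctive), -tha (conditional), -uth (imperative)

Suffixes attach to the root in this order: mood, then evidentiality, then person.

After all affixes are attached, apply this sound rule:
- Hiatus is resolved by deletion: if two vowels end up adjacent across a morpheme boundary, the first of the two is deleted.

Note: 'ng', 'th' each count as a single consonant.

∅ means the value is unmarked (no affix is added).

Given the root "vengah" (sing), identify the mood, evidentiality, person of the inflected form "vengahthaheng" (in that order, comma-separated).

conditional, inferred, 3rd person

Segment: vengah-tha-he-ng.
mood: -tha → conditional.
evidentiality: -he → inferred.
person: -ng → 3rd person.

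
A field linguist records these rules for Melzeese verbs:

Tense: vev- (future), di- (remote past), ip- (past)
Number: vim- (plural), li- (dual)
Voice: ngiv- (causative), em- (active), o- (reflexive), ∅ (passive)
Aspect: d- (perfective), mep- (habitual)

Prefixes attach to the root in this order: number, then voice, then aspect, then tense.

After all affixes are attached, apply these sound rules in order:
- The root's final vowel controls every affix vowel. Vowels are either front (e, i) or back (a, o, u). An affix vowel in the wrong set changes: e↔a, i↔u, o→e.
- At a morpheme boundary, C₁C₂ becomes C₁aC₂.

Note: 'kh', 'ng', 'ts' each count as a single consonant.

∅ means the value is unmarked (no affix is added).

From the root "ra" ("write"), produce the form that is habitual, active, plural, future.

Attach number plural vim- → vimra.
Attach voice active em- → emvimra.
Attach aspect habitual mep- → mepemvimra.
Attach tense future vev- → vevmepemvimra.
Apply vowel harmony: vevmepemvimra → vavmapamvumra.
Apply epenthesis: vavmapamvumra → vavamapamavumara.

vavamapamavumara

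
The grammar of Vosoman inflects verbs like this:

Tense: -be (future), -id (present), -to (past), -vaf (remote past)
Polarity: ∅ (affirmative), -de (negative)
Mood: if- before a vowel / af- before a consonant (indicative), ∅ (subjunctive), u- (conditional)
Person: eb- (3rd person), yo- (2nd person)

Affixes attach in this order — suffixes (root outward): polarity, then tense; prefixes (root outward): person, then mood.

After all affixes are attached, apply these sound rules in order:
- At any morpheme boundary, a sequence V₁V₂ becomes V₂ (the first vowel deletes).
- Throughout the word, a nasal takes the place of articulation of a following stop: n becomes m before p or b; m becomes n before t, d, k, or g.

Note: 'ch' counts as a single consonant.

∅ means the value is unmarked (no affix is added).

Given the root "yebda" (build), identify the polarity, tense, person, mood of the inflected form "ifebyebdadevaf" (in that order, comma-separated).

negative, remote past, 3rd person, indicative

Segment: if-eb-yebda-de-vaf.
polarity: -de → negative.
tense: -vaf → remote past.
person: eb- → 3rd person.
mood: if/af- → indicative.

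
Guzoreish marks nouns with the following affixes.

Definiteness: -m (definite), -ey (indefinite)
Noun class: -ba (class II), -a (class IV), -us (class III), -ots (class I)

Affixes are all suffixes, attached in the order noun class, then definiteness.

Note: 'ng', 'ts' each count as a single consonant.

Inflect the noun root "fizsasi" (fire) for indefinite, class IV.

fizsasiaey

Attach noun class class IV -a → fizsasia.
Attach definiteness indefinite -ey → fizsasiaey.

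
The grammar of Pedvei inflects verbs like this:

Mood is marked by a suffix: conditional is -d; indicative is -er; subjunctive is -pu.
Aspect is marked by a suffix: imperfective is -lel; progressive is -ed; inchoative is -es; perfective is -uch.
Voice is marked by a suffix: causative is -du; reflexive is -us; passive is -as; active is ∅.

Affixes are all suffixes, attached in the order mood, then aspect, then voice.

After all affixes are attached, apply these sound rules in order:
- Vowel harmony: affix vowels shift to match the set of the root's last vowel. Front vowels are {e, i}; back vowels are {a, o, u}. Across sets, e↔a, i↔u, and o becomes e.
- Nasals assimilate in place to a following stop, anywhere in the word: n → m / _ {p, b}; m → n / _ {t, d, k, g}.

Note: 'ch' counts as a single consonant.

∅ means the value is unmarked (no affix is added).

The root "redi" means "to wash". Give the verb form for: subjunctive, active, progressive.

Attach mood subjunctive -pu → redipu.
Attach aspect progressive -ed → redipued.
voice = active: zero marking, form stays redipued.
Apply vowel harmony: redipued → redipied.
Nasal assimilation: no change.

redipied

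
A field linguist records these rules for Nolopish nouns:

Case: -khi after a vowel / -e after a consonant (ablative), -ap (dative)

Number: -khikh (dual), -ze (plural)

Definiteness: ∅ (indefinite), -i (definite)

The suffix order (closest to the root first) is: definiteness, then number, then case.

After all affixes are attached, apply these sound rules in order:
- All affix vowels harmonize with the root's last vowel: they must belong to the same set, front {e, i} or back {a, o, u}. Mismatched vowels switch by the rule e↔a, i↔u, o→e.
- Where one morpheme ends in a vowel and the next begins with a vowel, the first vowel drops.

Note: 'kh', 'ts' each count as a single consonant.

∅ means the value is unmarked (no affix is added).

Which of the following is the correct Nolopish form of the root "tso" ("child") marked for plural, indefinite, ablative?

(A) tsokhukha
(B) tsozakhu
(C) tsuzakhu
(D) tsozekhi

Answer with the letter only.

B

definiteness = indefinite: zero marking, form stays tso.
Attach number plural -ze → tsoze.
Attach case ablative -khi (after vowel 'e') → tsozekhi.
Apply vowel harmony: tsozekhi → tsozakhu.
Vowel deletion: no change.
So the correct form is tsozakhu, option (B).
(C) tsuzakhu is wrong: it uses definite instead of indefinite for definiteness.
(A) tsokhukha is wrong: it uses dual instead of plural for number.
(D) tsozekhi is wrong: it fails to apply the sound rule(s).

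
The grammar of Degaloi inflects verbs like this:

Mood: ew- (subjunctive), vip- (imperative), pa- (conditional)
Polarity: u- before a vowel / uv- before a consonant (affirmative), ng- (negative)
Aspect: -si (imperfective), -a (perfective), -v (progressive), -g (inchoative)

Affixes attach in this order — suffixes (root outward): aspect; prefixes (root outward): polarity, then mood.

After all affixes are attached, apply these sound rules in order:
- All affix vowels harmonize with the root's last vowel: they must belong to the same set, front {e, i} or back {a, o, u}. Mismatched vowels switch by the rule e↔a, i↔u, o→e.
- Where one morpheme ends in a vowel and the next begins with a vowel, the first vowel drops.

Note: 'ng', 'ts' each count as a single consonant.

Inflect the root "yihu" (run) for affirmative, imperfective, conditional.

puvyihusu

Attach polarity affirmative uv- (before consonant 'y') → uvyihu.
Attach mood conditional pa- → pauvyihu.
Attach aspect imperfective -si → pauvyihusi.
Apply vowel harmony: pauvyihusi → pauvyihusu.
Apply vowel deletion: pauvyihusu → puvyihusu.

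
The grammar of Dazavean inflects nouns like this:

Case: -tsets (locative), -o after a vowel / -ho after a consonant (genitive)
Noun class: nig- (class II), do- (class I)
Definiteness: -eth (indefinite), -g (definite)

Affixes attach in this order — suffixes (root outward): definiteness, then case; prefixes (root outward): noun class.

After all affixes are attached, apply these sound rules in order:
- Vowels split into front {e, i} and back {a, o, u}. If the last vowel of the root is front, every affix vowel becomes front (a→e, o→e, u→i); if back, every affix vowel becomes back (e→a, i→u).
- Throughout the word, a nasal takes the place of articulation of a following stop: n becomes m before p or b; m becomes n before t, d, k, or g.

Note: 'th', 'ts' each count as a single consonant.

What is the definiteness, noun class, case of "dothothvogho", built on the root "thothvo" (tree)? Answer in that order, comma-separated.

definite, class I, genitive

Segment: do-thothvo-g-ho.
definiteness: -g → definite.
noun class: do- → class I.
case: -o/ho → genitive.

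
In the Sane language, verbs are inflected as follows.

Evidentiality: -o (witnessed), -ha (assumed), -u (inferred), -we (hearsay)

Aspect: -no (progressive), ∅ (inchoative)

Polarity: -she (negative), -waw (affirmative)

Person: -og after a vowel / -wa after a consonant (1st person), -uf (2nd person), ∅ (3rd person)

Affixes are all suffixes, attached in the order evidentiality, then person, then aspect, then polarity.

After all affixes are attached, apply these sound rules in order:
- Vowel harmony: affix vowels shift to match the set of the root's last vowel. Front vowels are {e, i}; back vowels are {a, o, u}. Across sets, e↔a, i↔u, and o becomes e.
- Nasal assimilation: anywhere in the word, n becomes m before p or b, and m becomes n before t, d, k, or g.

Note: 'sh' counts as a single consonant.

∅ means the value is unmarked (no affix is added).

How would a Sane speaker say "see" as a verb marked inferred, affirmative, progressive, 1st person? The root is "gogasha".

Attach evidentiality inferred -u → gogashau.
Attach person 1st person -og (after vowel 'u') → gogashauog.
Attach aspect progressive -no → gogashauogno.
Attach polarity affirmative -waw → gogashauognowaw.
Vowel harmony: no change.
Nasal assimilation: no change.

gogashauognowaw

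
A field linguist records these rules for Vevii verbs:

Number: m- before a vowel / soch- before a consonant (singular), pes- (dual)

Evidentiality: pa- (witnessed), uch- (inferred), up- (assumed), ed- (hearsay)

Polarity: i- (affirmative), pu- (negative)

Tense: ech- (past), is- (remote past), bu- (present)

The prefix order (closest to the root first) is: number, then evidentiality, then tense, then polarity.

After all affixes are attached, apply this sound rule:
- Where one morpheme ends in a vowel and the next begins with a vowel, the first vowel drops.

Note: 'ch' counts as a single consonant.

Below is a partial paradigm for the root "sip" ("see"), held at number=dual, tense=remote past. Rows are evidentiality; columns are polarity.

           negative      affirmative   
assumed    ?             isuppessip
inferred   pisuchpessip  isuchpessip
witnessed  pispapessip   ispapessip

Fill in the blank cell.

pisuppessip

Attach number dual pes- → pessip.
Attach evidentiality assumed up- → uppessip.
Attach tense remote past is- → isuppessip.
Attach polarity negative pu- → puisuppessip.
Apply vowel deletion: puisuppessip → pisuppessip.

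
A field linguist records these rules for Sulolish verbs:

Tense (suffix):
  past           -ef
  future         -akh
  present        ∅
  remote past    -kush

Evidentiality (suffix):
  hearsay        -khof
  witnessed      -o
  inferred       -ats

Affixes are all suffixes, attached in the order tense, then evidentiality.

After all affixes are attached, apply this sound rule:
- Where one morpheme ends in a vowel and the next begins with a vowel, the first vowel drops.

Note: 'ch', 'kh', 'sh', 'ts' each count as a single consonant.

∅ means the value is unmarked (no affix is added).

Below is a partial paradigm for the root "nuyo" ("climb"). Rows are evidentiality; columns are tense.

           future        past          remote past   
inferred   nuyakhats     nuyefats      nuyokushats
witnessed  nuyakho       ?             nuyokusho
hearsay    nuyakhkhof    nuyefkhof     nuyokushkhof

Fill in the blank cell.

Attach tense past -ef → nuyoef.
Attach evidentiality witnessed -o → nuyoefo.
Apply vowel deletion: nuyoefo → nuyefo.

nuyefo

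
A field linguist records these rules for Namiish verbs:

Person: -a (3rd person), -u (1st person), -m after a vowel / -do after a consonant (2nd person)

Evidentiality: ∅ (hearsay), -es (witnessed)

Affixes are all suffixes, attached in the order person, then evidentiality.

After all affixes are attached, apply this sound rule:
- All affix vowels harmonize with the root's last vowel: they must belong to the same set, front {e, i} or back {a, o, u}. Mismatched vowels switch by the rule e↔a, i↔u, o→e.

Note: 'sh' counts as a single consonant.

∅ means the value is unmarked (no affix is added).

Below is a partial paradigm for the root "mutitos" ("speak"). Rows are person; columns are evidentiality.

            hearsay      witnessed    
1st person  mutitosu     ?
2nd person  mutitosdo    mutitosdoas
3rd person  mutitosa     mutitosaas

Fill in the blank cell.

mutitosuas

Attach person 1st person -u → mutitosu.
Attach evidentiality witnessed -es → mutitosues.
Apply vowel harmony: mutitosues → mutitosuas.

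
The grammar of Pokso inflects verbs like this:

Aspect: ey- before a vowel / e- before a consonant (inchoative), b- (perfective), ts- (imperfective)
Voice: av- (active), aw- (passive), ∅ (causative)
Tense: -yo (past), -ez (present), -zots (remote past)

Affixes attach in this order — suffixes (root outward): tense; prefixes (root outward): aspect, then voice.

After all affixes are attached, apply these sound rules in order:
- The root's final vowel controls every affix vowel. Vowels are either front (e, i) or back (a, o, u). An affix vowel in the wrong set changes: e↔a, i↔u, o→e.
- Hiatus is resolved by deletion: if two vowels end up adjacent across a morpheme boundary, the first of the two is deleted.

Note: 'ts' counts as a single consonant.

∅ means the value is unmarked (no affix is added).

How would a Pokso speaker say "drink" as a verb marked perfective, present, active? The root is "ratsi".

evbratsez

Attach aspect perfective b- → bratsi.
Attach tense present -ez → bratsiez.
Attach voice active av- → avbratsiez.
Apply vowel harmony: avbratsiez → evbratsiez.
Apply vowel deletion: evbratsiez → evbratsez.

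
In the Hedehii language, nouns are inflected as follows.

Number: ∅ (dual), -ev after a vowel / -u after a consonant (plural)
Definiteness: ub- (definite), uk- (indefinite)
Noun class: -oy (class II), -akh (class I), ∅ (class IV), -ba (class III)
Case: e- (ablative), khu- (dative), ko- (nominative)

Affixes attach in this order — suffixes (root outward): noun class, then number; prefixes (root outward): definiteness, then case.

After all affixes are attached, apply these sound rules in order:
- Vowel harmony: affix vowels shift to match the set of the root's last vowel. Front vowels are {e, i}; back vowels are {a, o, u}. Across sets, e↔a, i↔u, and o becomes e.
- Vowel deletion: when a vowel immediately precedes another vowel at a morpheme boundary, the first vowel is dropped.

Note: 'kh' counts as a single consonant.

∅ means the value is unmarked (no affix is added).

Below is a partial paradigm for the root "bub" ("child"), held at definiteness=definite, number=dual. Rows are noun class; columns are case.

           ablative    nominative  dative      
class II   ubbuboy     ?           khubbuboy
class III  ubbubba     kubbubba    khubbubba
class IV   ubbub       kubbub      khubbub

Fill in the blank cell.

kubbuboy

Attach noun class class II -oy → buboy.
Attach definiteness definite ub- → ubbuboy.
Attach case nominative ko- → koubbuboy.
number = dual: zero marking, form stays koubbuboy.
Vowel harmony: no change.
Apply vowel deletion: koubbuboy → kubbuboy.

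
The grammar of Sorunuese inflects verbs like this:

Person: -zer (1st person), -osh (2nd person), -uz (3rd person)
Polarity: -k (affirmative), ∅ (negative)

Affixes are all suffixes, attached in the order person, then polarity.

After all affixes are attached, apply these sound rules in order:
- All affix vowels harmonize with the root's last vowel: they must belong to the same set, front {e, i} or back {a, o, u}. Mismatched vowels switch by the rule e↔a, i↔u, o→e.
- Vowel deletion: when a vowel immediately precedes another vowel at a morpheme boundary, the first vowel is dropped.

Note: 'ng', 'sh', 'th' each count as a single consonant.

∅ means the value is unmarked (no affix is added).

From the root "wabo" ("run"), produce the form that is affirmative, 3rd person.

Attach person 3rd person -uz → wabouz.
Attach polarity affirmative -k → wabouzk.
Vowel harmony: no change.
Apply vowel deletion: wabouzk → wabuzk.

wabuzk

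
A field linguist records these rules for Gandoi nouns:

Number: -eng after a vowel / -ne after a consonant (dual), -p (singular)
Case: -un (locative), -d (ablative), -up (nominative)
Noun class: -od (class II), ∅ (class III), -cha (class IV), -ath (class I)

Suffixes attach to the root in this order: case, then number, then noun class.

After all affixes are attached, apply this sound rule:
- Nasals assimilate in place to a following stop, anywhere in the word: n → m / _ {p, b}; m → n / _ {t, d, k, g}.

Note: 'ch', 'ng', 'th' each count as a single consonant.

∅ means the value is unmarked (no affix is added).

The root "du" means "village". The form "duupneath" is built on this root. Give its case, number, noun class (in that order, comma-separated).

nominative, dual, class I

Segment: du-up-ne-ath.
case: -up → nominative.
number: -eng/ne → dual.
noun class: -ath → class I.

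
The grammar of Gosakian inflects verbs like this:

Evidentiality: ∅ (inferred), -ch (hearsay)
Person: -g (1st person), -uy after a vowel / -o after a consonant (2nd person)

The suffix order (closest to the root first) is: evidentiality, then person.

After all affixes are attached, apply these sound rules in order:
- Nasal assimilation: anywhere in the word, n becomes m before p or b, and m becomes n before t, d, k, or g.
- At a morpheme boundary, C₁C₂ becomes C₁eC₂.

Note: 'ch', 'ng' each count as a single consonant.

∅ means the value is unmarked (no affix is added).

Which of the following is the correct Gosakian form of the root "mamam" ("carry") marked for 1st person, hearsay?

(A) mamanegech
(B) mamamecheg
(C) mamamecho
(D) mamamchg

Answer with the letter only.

Attach evidentiality hearsay -ch → mamamch.
Attach person 1st person -g → mamamchg.
Nasal assimilation: no change.
Apply epenthesis: mamamchg → mamamecheg.
So the correct form is mamamecheg, option (B).
(A) mamanegech is wrong: it has the affixes in the wrong order.
(D) mamamchg is wrong: it fails to apply the sound rule(s).
(C) mamamecho is wrong: it uses 2nd person instead of 1st person for person.

B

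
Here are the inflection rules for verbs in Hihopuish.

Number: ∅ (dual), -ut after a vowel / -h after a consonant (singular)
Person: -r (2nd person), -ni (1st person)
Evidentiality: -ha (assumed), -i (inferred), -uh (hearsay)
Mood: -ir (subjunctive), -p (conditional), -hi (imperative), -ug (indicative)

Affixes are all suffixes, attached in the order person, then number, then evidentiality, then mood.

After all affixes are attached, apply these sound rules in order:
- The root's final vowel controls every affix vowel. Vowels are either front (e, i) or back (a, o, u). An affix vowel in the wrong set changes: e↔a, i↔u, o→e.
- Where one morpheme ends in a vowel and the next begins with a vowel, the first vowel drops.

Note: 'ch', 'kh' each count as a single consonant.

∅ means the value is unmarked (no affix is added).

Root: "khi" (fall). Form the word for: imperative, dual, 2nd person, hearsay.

khirihhi

Attach person 2nd person -r → khir.
number = dual: zero marking, form stays khir.
Attach evidentiality hearsay -uh → khiruh.
Attach mood imperative -hi → khiruhhi.
Apply vowel harmony: khiruhhi → khirihhi.
Vowel deletion: no change.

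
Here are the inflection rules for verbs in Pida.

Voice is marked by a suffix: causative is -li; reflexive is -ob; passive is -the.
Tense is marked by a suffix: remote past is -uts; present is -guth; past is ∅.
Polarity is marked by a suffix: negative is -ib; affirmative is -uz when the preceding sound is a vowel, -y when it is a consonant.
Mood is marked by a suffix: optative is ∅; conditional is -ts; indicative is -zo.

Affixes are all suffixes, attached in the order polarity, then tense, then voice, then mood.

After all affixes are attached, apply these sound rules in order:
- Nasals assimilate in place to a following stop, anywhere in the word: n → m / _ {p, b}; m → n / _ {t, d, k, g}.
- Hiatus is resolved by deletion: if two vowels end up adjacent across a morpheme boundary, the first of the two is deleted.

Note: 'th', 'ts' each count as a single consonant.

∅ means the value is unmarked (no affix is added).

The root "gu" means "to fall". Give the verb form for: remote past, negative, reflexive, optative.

Attach polarity negative -ib → guib.
Attach tense remote past -uts → guibuts.
Attach voice reflexive -ob → guibutsob.
mood = optative: zero marking, form stays guibutsob.
Nasal assimilation: no change.
Apply vowel deletion: guibutsob → gibutsob.

gibutsob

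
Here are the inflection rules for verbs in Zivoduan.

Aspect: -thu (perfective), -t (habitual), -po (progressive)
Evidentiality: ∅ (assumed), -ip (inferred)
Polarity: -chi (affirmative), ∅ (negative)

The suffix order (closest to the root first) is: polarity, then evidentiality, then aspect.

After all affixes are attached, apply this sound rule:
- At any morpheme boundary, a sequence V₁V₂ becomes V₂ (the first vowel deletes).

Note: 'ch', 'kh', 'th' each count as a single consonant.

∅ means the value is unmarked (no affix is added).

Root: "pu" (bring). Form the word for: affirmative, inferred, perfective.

Attach polarity affirmative -chi → puchi.
Attach evidentiality inferred -ip → puchiip.
Attach aspect perfective -thu → puchiipthu.
Apply vowel deletion: puchiipthu → puchipthu.

puchipthu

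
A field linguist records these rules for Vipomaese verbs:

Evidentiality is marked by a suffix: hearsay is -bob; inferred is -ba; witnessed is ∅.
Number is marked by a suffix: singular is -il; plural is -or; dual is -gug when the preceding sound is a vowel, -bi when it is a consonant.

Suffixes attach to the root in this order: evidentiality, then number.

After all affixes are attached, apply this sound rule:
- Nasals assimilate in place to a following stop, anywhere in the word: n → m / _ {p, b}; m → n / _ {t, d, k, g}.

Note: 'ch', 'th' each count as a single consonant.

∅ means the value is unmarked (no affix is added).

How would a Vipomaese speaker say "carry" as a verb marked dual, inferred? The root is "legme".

Attach evidentiality inferred -ba → legmeba.
Attach number dual -gug (after vowel 'a') → legmebagug.
Nasal assimilation: no change.

legmebagug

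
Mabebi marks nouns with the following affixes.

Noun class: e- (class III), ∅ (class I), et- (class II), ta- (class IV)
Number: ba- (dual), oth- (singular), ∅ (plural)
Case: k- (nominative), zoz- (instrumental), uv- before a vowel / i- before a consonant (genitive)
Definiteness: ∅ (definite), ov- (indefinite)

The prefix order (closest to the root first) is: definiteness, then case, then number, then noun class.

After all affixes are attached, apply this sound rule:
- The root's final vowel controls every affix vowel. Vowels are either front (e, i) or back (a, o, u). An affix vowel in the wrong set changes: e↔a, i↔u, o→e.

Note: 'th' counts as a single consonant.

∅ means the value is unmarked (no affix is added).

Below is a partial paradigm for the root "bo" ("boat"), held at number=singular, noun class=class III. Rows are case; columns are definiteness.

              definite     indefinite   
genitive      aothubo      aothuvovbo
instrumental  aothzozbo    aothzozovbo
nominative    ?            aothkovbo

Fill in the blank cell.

definiteness = definite: zero marking, form stays bo.
Attach case nominative k- → kbo.
Attach number singular oth- → othkbo.
Attach noun class class III e- → eothkbo.
Apply vowel harmony: eothkbo → aothkbo.

aothkbo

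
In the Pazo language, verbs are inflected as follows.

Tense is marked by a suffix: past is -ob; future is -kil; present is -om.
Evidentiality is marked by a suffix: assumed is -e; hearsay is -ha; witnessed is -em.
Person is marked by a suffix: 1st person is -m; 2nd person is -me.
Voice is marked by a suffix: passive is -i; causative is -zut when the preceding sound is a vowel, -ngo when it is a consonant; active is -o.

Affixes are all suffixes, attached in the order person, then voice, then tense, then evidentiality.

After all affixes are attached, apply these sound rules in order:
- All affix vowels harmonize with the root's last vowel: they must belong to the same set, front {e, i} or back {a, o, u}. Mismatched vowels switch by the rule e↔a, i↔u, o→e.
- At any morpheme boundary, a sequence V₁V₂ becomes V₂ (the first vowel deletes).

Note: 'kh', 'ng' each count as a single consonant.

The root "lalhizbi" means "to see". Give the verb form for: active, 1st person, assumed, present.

Attach person 1st person -m → lalhizbim.
Attach voice active -o → lalhizbimo.
Attach tense present -om → lalhizbimoom.
Attach evidentiality assumed -e → lalhizbimoome.
Apply vowel harmony: lalhizbimoome → lalhizbimeeme.
Apply vowel deletion: lalhizbimeeme → lalhizbimeme.

lalhizbimeme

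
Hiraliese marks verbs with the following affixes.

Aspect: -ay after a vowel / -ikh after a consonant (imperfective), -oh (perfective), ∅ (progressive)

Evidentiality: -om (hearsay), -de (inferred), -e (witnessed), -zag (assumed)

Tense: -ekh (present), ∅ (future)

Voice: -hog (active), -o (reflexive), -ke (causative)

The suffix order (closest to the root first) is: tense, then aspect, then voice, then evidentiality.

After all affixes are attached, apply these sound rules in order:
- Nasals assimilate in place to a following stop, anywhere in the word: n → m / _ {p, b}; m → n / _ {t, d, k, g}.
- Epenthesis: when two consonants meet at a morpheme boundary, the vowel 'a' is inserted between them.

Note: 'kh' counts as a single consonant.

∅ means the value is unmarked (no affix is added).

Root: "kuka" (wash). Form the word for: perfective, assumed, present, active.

Attach tense present -ekh → kukaekh.
Attach aspect perfective -oh → kukaekhoh.
Attach voice active -hog → kukaekhohhog.
Attach evidentiality assumed -zag → kukaekhohhogzag.
Nasal assimilation: no change.
Apply epenthesis: kukaekhohhogzag → kukaekhohahogazag.

kukaekhohahogazag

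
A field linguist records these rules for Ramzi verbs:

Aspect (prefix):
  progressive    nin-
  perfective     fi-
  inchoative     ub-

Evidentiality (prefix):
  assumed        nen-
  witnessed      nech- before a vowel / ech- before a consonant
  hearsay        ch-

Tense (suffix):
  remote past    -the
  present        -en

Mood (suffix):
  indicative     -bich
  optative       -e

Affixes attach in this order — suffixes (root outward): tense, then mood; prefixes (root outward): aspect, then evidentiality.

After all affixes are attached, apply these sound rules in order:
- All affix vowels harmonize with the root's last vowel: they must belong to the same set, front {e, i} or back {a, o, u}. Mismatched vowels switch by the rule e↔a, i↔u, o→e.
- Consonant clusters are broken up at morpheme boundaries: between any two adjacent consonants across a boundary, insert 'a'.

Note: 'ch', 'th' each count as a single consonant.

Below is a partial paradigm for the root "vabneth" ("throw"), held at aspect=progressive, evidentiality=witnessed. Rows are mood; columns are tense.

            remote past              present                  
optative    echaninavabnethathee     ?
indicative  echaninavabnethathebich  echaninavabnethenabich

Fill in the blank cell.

echaninavabnethene

Attach aspect progressive nin- → ninvabneth.
Attach tense present -en → ninvabnethen.
Attach mood optative -e → ninvabnethene.
Attach evidentiality witnessed ech- (before consonant 'n') → echninvabnethene.
Vowel harmony: no change.
Apply epenthesis: echninvabnethene → echaninavabnethene.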